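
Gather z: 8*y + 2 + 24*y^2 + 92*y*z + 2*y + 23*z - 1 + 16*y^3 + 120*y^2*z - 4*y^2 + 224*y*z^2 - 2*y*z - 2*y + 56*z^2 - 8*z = 16*y^3 + 20*y^2 + 8*y + z^2*(224*y + 56) + z*(120*y^2 + 90*y + 15) + 1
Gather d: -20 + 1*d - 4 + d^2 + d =d^2 + 2*d - 24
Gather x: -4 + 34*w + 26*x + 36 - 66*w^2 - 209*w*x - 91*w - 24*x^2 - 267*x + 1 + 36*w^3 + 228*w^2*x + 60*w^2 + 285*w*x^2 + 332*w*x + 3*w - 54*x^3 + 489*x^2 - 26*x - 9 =36*w^3 - 6*w^2 - 54*w - 54*x^3 + x^2*(285*w + 465) + x*(228*w^2 + 123*w - 267) + 24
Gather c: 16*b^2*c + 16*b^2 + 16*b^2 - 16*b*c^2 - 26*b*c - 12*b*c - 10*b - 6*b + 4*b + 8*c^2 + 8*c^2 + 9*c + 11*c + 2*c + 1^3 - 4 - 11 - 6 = 32*b^2 - 12*b + c^2*(16 - 16*b) + c*(16*b^2 - 38*b + 22) - 20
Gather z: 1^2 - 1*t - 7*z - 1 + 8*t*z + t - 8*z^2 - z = -8*z^2 + z*(8*t - 8)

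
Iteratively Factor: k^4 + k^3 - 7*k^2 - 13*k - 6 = (k - 3)*(k^3 + 4*k^2 + 5*k + 2) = (k - 3)*(k + 1)*(k^2 + 3*k + 2) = (k - 3)*(k + 1)*(k + 2)*(k + 1)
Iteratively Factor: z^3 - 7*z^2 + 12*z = (z - 4)*(z^2 - 3*z) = z*(z - 4)*(z - 3)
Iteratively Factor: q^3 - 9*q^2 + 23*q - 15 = (q - 1)*(q^2 - 8*q + 15) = (q - 3)*(q - 1)*(q - 5)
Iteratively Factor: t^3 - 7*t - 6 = (t - 3)*(t^2 + 3*t + 2) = (t - 3)*(t + 1)*(t + 2)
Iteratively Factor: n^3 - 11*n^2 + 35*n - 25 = (n - 5)*(n^2 - 6*n + 5) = (n - 5)^2*(n - 1)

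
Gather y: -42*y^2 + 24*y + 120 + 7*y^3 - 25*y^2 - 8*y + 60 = 7*y^3 - 67*y^2 + 16*y + 180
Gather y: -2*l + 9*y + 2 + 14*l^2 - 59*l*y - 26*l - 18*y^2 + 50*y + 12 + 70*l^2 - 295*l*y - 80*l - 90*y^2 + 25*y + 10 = 84*l^2 - 108*l - 108*y^2 + y*(84 - 354*l) + 24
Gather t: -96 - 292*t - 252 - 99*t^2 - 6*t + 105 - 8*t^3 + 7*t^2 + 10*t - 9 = -8*t^3 - 92*t^2 - 288*t - 252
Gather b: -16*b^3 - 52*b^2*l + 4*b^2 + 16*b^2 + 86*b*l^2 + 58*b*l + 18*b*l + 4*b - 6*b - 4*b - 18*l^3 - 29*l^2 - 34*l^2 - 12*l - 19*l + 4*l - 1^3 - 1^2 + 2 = -16*b^3 + b^2*(20 - 52*l) + b*(86*l^2 + 76*l - 6) - 18*l^3 - 63*l^2 - 27*l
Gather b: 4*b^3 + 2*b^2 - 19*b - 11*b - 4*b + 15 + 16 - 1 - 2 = 4*b^3 + 2*b^2 - 34*b + 28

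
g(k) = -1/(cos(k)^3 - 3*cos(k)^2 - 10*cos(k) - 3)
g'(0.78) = 0.07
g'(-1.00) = -0.13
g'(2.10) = 4.01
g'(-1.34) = -0.37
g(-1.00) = 0.11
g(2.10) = -0.87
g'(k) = -(3*sin(k)*cos(k)^2 - 6*sin(k)*cos(k) - 10*sin(k))/(cos(k)^3 - 3*cos(k)^2 - 10*cos(k) - 3)^2 = (-3*cos(k)^2 + 6*cos(k) + 10)*sin(k)/(-cos(k)^3 + 3*cos(k)^2 + 10*cos(k) + 3)^2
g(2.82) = -0.34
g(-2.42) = -0.42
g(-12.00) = 0.08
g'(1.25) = 0.27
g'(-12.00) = 0.04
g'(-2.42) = -0.44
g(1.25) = 0.16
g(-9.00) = -0.35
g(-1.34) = 0.18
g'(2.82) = 0.06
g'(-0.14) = -0.01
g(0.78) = 0.09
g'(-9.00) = -0.10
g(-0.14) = 0.07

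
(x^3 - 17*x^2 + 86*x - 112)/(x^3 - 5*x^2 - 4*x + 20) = (x^2 - 15*x + 56)/(x^2 - 3*x - 10)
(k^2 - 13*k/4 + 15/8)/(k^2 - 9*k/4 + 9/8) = (2*k - 5)/(2*k - 3)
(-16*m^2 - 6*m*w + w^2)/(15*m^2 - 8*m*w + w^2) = (-16*m^2 - 6*m*w + w^2)/(15*m^2 - 8*m*w + w^2)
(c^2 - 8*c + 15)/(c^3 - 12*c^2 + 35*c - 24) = (c - 5)/(c^2 - 9*c + 8)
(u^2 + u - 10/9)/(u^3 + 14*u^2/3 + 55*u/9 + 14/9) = (9*u^2 + 9*u - 10)/(9*u^3 + 42*u^2 + 55*u + 14)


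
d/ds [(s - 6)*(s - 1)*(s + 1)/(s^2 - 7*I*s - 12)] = (s^4 - 14*I*s^3 + s^2*(-35 + 42*I) + 132*s + 12 + 42*I)/(s^4 - 14*I*s^3 - 73*s^2 + 168*I*s + 144)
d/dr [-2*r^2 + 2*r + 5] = 2 - 4*r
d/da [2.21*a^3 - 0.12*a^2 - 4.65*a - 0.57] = 6.63*a^2 - 0.24*a - 4.65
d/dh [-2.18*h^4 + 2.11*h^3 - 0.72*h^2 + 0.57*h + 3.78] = -8.72*h^3 + 6.33*h^2 - 1.44*h + 0.57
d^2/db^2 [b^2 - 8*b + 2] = 2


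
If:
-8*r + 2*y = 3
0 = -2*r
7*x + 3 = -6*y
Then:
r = 0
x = -12/7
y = 3/2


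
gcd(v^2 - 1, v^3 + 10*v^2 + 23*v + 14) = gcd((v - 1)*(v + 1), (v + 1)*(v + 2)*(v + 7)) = v + 1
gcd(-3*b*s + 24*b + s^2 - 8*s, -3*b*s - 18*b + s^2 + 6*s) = -3*b + s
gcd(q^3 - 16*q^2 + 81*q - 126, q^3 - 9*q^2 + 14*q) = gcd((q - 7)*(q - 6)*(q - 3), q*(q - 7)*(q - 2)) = q - 7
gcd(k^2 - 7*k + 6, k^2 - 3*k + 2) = k - 1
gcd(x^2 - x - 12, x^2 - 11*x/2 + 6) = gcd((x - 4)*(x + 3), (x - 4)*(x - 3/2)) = x - 4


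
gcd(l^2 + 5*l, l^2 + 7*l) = l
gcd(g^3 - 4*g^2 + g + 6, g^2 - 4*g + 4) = g - 2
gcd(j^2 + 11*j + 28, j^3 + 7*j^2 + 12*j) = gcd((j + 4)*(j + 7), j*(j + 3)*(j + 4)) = j + 4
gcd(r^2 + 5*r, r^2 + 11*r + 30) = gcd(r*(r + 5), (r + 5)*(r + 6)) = r + 5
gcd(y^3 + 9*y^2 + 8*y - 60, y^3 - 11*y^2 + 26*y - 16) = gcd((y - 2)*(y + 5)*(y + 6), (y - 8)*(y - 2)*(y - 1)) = y - 2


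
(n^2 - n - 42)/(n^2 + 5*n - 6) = (n - 7)/(n - 1)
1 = 1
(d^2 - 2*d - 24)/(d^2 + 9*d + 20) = (d - 6)/(d + 5)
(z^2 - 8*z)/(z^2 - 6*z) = (z - 8)/(z - 6)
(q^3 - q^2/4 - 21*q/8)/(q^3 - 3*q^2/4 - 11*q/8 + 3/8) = q*(8*q^2 - 2*q - 21)/(8*q^3 - 6*q^2 - 11*q + 3)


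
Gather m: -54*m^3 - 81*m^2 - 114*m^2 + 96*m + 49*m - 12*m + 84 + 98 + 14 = -54*m^3 - 195*m^2 + 133*m + 196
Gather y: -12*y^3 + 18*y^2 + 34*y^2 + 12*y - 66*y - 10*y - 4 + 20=-12*y^3 + 52*y^2 - 64*y + 16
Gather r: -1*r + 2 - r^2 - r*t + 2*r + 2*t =-r^2 + r*(1 - t) + 2*t + 2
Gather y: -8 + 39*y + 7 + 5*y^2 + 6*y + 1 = 5*y^2 + 45*y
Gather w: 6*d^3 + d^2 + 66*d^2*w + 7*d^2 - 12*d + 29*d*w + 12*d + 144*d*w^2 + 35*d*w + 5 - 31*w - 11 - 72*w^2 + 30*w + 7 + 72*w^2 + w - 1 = 6*d^3 + 8*d^2 + 144*d*w^2 + w*(66*d^2 + 64*d)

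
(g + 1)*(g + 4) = g^2 + 5*g + 4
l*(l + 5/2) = l^2 + 5*l/2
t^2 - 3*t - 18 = (t - 6)*(t + 3)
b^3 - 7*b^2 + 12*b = b*(b - 4)*(b - 3)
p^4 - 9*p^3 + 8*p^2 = p^2*(p - 8)*(p - 1)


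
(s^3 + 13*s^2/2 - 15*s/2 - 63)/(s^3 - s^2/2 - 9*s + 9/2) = (2*s^2 + 19*s + 42)/(2*s^2 + 5*s - 3)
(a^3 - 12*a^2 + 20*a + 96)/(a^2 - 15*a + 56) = (a^2 - 4*a - 12)/(a - 7)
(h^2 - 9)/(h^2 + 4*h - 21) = (h + 3)/(h + 7)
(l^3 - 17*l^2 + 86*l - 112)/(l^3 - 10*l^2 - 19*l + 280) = (l - 2)/(l + 5)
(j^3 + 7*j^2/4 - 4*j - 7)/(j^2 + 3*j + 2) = (4*j^2 - j - 14)/(4*(j + 1))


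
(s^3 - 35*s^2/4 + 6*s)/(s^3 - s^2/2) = (4*s^2 - 35*s + 24)/(2*s*(2*s - 1))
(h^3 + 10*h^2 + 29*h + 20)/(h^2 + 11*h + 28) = (h^2 + 6*h + 5)/(h + 7)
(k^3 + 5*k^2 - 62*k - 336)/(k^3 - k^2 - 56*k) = (k + 6)/k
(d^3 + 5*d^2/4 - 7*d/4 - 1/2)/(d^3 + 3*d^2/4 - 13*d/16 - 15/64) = 16*(d^2 + d - 2)/(16*d^2 + 8*d - 15)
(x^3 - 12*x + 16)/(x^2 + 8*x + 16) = (x^2 - 4*x + 4)/(x + 4)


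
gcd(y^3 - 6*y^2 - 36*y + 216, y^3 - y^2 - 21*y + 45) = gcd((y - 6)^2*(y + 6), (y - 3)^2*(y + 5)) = 1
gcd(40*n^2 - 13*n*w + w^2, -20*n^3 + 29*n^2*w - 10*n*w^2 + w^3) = -5*n + w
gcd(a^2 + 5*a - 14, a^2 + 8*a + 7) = a + 7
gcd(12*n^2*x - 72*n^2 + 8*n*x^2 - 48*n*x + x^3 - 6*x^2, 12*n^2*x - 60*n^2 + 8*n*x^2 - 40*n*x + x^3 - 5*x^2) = 12*n^2 + 8*n*x + x^2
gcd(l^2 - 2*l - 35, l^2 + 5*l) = l + 5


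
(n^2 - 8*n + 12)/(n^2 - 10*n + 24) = (n - 2)/(n - 4)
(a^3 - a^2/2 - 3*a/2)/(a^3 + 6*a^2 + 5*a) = (a - 3/2)/(a + 5)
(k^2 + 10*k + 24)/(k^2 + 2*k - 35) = (k^2 + 10*k + 24)/(k^2 + 2*k - 35)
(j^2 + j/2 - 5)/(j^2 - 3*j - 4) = (-j^2 - j/2 + 5)/(-j^2 + 3*j + 4)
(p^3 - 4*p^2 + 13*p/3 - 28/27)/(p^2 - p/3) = p - 11/3 + 28/(9*p)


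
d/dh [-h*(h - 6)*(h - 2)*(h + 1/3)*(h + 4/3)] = -5*h^4 + 76*h^3/3 + 8*h^2/3 - 296*h/9 - 16/3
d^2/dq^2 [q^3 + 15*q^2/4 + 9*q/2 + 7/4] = 6*q + 15/2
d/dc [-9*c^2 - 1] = -18*c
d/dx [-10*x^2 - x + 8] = -20*x - 1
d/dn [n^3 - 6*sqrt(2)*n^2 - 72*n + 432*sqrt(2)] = 3*n^2 - 12*sqrt(2)*n - 72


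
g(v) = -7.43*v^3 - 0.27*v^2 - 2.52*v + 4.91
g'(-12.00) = -3205.80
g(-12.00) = 12835.31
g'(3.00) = -204.75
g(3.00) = -205.69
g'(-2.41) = -130.68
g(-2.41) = 113.42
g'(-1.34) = -41.82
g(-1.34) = 25.68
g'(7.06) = -1117.35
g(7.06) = -2640.92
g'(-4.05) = -365.94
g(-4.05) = 504.26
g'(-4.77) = -507.11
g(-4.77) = 817.17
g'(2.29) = -120.65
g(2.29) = -91.50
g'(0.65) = -12.29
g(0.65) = 1.12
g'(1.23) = -36.91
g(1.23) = -12.42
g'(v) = -22.29*v^2 - 0.54*v - 2.52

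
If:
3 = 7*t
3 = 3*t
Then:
No Solution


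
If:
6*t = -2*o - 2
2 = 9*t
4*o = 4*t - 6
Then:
No Solution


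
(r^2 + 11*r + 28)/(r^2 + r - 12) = (r + 7)/(r - 3)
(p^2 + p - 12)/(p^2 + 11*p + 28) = (p - 3)/(p + 7)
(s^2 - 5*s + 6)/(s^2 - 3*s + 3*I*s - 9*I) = (s - 2)/(s + 3*I)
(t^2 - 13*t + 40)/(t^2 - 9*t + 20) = (t - 8)/(t - 4)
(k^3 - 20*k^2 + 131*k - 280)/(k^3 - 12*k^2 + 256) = (k^2 - 12*k + 35)/(k^2 - 4*k - 32)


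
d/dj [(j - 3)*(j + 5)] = 2*j + 2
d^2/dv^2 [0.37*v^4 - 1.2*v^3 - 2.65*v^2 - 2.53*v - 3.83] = 4.44*v^2 - 7.2*v - 5.3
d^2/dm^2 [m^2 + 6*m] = 2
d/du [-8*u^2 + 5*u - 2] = 5 - 16*u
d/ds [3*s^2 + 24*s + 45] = 6*s + 24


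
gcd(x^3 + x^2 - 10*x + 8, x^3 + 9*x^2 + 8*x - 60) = x - 2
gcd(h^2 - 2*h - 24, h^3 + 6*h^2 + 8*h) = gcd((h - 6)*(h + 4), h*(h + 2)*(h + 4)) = h + 4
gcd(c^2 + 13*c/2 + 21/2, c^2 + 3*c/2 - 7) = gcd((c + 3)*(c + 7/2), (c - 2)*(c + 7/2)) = c + 7/2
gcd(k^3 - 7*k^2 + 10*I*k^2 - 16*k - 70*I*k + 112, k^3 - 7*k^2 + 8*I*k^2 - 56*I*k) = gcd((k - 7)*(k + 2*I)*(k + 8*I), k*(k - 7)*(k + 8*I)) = k^2 + k*(-7 + 8*I) - 56*I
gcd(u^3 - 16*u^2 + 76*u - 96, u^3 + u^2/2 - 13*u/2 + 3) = u - 2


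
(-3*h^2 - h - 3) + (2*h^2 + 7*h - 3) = -h^2 + 6*h - 6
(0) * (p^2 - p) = 0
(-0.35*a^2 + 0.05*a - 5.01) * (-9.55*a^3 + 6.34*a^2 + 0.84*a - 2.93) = 3.3425*a^5 - 2.6965*a^4 + 47.8685*a^3 - 30.6959*a^2 - 4.3549*a + 14.6793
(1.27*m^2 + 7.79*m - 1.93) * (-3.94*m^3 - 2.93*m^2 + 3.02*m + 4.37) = -5.0038*m^5 - 34.4137*m^4 - 11.3851*m^3 + 34.7306*m^2 + 28.2137*m - 8.4341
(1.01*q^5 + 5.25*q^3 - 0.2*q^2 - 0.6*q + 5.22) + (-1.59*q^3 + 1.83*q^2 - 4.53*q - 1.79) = 1.01*q^5 + 3.66*q^3 + 1.63*q^2 - 5.13*q + 3.43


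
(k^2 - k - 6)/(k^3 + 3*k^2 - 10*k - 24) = 1/(k + 4)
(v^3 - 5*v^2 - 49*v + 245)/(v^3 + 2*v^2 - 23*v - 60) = (v^2 - 49)/(v^2 + 7*v + 12)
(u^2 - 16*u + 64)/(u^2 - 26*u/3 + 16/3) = 3*(u - 8)/(3*u - 2)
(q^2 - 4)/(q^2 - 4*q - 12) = (q - 2)/(q - 6)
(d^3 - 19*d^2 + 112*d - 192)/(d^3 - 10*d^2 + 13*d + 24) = (d - 8)/(d + 1)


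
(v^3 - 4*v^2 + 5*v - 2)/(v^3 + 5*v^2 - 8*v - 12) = (v^2 - 2*v + 1)/(v^2 + 7*v + 6)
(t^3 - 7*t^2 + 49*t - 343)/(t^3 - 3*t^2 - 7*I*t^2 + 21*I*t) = (t^2 + 7*t*(-1 + I) - 49*I)/(t*(t - 3))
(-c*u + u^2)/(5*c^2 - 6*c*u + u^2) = u/(-5*c + u)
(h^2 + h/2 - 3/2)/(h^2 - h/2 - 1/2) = (2*h + 3)/(2*h + 1)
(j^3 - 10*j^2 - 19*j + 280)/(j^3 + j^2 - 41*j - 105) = (j - 8)/(j + 3)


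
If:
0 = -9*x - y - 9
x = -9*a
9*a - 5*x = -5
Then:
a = -5/54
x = 5/6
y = -33/2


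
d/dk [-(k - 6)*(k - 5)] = 11 - 2*k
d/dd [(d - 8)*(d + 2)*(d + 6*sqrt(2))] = 3*d^2 - 12*d + 12*sqrt(2)*d - 36*sqrt(2) - 16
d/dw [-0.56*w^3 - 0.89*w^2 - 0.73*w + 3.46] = -1.68*w^2 - 1.78*w - 0.73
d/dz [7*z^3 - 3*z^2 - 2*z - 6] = 21*z^2 - 6*z - 2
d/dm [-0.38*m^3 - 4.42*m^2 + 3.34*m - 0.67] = -1.14*m^2 - 8.84*m + 3.34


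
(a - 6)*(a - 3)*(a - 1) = a^3 - 10*a^2 + 27*a - 18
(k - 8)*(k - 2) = k^2 - 10*k + 16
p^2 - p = p*(p - 1)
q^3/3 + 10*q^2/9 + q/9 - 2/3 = (q/3 + 1)*(q - 2/3)*(q + 1)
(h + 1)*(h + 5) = h^2 + 6*h + 5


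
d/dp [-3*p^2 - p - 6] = -6*p - 1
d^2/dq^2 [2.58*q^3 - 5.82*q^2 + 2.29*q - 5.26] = 15.48*q - 11.64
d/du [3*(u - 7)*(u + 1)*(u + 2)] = 9*u^2 - 24*u - 57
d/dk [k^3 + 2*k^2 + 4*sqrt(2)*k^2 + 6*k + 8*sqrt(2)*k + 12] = 3*k^2 + 4*k + 8*sqrt(2)*k + 6 + 8*sqrt(2)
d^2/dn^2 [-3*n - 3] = 0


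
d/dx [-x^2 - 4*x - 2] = -2*x - 4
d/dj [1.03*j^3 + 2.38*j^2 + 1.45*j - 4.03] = 3.09*j^2 + 4.76*j + 1.45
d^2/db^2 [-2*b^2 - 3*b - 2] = -4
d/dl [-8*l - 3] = -8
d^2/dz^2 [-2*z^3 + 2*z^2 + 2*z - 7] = 4 - 12*z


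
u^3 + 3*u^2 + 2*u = u*(u + 1)*(u + 2)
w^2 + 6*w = w*(w + 6)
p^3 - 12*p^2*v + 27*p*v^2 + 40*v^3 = (p - 8*v)*(p - 5*v)*(p + v)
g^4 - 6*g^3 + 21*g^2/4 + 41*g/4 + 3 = (g - 4)*(g - 3)*(g + 1/2)^2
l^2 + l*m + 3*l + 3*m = (l + 3)*(l + m)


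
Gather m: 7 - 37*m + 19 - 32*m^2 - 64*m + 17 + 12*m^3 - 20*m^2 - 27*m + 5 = 12*m^3 - 52*m^2 - 128*m + 48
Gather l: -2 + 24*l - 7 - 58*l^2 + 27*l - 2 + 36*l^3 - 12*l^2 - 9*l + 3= 36*l^3 - 70*l^2 + 42*l - 8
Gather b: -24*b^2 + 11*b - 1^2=-24*b^2 + 11*b - 1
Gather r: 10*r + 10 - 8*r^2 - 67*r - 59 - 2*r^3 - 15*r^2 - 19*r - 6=-2*r^3 - 23*r^2 - 76*r - 55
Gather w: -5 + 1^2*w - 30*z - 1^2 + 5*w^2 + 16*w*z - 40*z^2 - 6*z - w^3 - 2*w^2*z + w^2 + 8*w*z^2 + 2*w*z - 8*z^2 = -w^3 + w^2*(6 - 2*z) + w*(8*z^2 + 18*z + 1) - 48*z^2 - 36*z - 6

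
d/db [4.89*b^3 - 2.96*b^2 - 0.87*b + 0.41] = 14.67*b^2 - 5.92*b - 0.87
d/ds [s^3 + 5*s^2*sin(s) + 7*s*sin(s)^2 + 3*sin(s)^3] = 5*s^2*cos(s) + 3*s^2 + 10*s*sin(s) + 7*s*sin(2*s) + 9*sin(s)^2*cos(s) + 7*sin(s)^2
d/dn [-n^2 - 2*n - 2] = -2*n - 2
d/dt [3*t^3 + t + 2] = 9*t^2 + 1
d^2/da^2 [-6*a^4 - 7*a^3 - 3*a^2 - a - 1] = -72*a^2 - 42*a - 6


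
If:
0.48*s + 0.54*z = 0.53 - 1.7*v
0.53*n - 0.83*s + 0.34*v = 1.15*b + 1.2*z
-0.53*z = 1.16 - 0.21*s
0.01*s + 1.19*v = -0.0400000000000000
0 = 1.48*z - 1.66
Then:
No Solution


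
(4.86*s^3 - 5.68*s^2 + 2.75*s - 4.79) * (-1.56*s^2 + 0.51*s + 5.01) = -7.5816*s^5 + 11.3394*s^4 + 17.1618*s^3 - 19.5819*s^2 + 11.3346*s - 23.9979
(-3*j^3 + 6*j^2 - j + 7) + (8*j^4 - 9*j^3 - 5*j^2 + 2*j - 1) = 8*j^4 - 12*j^3 + j^2 + j + 6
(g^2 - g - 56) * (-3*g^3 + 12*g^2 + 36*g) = -3*g^5 + 15*g^4 + 192*g^3 - 708*g^2 - 2016*g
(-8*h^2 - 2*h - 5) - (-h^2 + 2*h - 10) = -7*h^2 - 4*h + 5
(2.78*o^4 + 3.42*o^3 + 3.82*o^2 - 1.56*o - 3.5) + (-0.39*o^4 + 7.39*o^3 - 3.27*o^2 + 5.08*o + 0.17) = 2.39*o^4 + 10.81*o^3 + 0.55*o^2 + 3.52*o - 3.33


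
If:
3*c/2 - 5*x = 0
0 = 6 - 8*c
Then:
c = 3/4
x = 9/40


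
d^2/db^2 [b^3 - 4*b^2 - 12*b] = 6*b - 8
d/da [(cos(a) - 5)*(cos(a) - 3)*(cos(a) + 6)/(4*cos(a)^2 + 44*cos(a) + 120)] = (sin(a)^2 - 10*cos(a) + 54)*sin(a)/(4*(cos(a) + 5)^2)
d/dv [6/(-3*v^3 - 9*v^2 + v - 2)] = 6*(9*v^2 + 18*v - 1)/(3*v^3 + 9*v^2 - v + 2)^2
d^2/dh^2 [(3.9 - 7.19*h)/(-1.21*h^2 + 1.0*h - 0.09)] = ((23.818 - 52.1994*h)*(1.21*h^2 - 1.0*h + 0.09) + (2.42*h - 1.0)*(4.84*h - 2.0)*(7.19*h - 3.9))/(1.21*h^2 - 1.0*h + 0.09)^3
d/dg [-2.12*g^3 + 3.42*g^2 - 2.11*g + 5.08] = -6.36*g^2 + 6.84*g - 2.11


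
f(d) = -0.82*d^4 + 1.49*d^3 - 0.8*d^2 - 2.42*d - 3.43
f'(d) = -3.28*d^3 + 4.47*d^2 - 1.6*d - 2.42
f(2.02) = -12.95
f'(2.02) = -14.45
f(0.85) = -5.58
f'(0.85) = -2.56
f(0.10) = -3.68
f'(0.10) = -2.54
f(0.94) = -5.81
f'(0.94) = -2.70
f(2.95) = -41.38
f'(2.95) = -52.45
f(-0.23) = -2.94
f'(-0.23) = -1.78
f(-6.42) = -1808.14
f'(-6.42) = 1060.01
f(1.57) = -8.42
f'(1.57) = -6.61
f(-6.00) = -1402.27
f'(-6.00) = 876.58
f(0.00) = -3.43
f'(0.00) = -2.42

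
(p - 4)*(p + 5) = p^2 + p - 20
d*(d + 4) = d^2 + 4*d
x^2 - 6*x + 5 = (x - 5)*(x - 1)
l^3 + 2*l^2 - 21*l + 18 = (l - 3)*(l - 1)*(l + 6)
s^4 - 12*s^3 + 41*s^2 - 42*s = s*(s - 7)*(s - 3)*(s - 2)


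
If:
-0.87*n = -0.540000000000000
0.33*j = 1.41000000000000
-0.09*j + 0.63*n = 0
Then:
No Solution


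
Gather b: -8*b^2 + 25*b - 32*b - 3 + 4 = -8*b^2 - 7*b + 1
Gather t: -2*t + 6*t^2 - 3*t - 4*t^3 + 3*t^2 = -4*t^3 + 9*t^2 - 5*t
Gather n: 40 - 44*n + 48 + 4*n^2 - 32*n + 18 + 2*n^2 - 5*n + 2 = 6*n^2 - 81*n + 108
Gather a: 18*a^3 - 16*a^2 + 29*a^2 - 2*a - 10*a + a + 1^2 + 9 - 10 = 18*a^3 + 13*a^2 - 11*a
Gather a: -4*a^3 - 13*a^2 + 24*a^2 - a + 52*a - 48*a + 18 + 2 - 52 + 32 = -4*a^3 + 11*a^2 + 3*a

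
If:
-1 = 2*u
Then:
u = -1/2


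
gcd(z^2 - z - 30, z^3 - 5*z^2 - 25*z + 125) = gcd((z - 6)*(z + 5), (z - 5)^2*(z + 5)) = z + 5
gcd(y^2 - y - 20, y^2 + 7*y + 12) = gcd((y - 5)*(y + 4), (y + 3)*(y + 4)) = y + 4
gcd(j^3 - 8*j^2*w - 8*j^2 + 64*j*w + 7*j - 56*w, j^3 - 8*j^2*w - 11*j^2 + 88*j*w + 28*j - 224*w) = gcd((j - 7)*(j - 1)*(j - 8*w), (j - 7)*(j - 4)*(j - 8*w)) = -j^2 + 8*j*w + 7*j - 56*w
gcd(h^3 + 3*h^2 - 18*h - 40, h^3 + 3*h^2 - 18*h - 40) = h^3 + 3*h^2 - 18*h - 40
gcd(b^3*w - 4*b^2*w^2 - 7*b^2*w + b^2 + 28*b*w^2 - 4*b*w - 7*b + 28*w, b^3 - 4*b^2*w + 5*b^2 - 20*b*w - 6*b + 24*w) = -b + 4*w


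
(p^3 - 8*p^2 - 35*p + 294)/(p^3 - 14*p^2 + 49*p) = (p + 6)/p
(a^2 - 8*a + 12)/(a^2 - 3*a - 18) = (a - 2)/(a + 3)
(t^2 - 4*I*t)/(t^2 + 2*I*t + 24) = t/(t + 6*I)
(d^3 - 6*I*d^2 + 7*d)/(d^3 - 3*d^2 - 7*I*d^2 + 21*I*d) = (d + I)/(d - 3)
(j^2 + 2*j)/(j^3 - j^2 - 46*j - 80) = j/(j^2 - 3*j - 40)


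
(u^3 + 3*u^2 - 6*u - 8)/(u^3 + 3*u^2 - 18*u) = (u^3 + 3*u^2 - 6*u - 8)/(u*(u^2 + 3*u - 18))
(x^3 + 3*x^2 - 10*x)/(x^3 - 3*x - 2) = x*(x + 5)/(x^2 + 2*x + 1)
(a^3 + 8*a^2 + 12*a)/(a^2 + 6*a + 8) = a*(a + 6)/(a + 4)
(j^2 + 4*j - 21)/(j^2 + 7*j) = (j - 3)/j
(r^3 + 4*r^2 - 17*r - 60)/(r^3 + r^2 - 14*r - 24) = (r + 5)/(r + 2)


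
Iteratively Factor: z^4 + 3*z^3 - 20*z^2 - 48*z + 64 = (z - 4)*(z^3 + 7*z^2 + 8*z - 16) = (z - 4)*(z - 1)*(z^2 + 8*z + 16) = (z - 4)*(z - 1)*(z + 4)*(z + 4)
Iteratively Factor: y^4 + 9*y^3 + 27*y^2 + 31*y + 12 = (y + 1)*(y^3 + 8*y^2 + 19*y + 12) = (y + 1)*(y + 3)*(y^2 + 5*y + 4) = (y + 1)*(y + 3)*(y + 4)*(y + 1)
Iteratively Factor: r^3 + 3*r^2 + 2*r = (r)*(r^2 + 3*r + 2) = r*(r + 2)*(r + 1)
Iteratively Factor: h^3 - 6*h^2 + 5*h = (h - 5)*(h^2 - h) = (h - 5)*(h - 1)*(h)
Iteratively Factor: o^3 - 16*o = (o - 4)*(o^2 + 4*o) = (o - 4)*(o + 4)*(o)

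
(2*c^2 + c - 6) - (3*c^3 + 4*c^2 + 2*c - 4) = -3*c^3 - 2*c^2 - c - 2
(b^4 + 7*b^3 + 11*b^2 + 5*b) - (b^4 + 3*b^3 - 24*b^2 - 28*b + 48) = 4*b^3 + 35*b^2 + 33*b - 48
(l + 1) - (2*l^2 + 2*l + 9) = -2*l^2 - l - 8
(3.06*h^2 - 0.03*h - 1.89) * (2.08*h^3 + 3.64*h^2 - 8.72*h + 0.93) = 6.3648*h^5 + 11.076*h^4 - 30.7236*h^3 - 3.7722*h^2 + 16.4529*h - 1.7577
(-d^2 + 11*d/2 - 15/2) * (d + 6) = -d^3 - d^2/2 + 51*d/2 - 45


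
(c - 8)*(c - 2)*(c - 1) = c^3 - 11*c^2 + 26*c - 16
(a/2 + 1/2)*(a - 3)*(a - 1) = a^3/2 - 3*a^2/2 - a/2 + 3/2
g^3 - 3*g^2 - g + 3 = (g - 3)*(g - 1)*(g + 1)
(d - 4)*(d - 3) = d^2 - 7*d + 12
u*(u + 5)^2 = u^3 + 10*u^2 + 25*u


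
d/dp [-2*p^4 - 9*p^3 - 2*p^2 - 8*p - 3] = -8*p^3 - 27*p^2 - 4*p - 8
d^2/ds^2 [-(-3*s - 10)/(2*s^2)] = 3*(s + 10)/s^4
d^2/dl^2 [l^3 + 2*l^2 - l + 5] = 6*l + 4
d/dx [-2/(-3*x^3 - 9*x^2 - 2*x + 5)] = 2*(-9*x^2 - 18*x - 2)/(3*x^3 + 9*x^2 + 2*x - 5)^2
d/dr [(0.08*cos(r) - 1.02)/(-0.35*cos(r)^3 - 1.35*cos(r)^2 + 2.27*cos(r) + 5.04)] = (-0.056*cos(r)^3 + 0.963*cos(r)^2 + 2.754*cos(r) - 2.7186)*sin(r)/(0.1225*cos(r)^6 + 0.945*cos(r)^5 + 0.2335*cos(r)^4 - 9.657*cos(r)^3 - 8.4551*cos(r)^2 + 22.8816*cos(r) + 25.4016)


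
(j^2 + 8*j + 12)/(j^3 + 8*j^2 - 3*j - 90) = (j + 2)/(j^2 + 2*j - 15)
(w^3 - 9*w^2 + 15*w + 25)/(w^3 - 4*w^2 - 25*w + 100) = (w^2 - 4*w - 5)/(w^2 + w - 20)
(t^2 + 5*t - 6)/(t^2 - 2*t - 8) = (-t^2 - 5*t + 6)/(-t^2 + 2*t + 8)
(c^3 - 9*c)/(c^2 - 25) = c*(c^2 - 9)/(c^2 - 25)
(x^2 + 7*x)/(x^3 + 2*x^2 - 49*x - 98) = x/(x^2 - 5*x - 14)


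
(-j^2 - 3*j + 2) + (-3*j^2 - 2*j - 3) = -4*j^2 - 5*j - 1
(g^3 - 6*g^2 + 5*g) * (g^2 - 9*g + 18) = g^5 - 15*g^4 + 77*g^3 - 153*g^2 + 90*g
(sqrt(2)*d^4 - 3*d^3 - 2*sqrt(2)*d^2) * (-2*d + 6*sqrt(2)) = -2*sqrt(2)*d^5 + 18*d^4 - 14*sqrt(2)*d^3 - 24*d^2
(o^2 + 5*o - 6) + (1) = o^2 + 5*o - 5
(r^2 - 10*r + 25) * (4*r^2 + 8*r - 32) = 4*r^4 - 32*r^3 - 12*r^2 + 520*r - 800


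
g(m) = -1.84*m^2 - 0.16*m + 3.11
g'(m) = -3.68*m - 0.16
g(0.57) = 2.42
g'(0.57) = -2.26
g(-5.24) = -46.57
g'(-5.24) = 19.12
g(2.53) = -9.07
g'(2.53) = -9.47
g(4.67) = -37.77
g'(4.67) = -17.35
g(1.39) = -0.67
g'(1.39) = -5.28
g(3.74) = -23.23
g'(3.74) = -13.92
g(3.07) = -14.72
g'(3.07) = -11.46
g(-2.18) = -5.29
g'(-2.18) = 7.86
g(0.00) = 3.11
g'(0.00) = -0.16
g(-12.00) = -259.93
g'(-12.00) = 44.00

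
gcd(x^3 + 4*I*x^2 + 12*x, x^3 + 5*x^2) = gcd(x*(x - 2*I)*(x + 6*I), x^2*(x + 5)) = x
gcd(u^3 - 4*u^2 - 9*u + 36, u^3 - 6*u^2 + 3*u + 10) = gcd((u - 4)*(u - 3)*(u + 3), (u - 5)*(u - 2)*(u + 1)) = 1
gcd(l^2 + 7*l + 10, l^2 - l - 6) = l + 2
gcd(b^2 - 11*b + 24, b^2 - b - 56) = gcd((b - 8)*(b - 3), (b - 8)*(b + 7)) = b - 8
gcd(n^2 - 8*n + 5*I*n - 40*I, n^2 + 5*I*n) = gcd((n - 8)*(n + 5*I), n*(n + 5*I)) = n + 5*I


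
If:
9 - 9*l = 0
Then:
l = 1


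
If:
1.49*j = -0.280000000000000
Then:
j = -0.19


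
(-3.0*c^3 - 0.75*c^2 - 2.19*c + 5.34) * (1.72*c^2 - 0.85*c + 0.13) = -5.16*c^5 + 1.26*c^4 - 3.5193*c^3 + 10.9488*c^2 - 4.8237*c + 0.6942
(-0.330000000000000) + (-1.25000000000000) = -1.58000000000000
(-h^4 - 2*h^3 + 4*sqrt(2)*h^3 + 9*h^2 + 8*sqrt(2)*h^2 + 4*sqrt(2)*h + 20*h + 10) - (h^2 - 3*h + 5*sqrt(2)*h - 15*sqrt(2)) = -h^4 - 2*h^3 + 4*sqrt(2)*h^3 + 8*h^2 + 8*sqrt(2)*h^2 - sqrt(2)*h + 23*h + 10 + 15*sqrt(2)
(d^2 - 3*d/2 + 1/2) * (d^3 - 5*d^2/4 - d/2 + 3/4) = d^5 - 11*d^4/4 + 15*d^3/8 + 7*d^2/8 - 11*d/8 + 3/8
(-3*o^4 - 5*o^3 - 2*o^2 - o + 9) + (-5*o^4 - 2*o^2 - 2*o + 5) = -8*o^4 - 5*o^3 - 4*o^2 - 3*o + 14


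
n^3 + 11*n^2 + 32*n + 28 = (n + 2)^2*(n + 7)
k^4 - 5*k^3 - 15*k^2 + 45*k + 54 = (k - 6)*(k - 3)*(k + 1)*(k + 3)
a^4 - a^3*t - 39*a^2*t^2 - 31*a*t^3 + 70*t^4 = (a - 7*t)*(a - t)*(a + 2*t)*(a + 5*t)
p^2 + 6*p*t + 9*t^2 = (p + 3*t)^2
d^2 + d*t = d*(d + t)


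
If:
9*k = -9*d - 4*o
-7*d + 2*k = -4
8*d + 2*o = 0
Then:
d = 36/49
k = 4/7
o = -144/49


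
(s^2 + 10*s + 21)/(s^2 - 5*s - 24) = (s + 7)/(s - 8)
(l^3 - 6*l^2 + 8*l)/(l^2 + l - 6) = l*(l - 4)/(l + 3)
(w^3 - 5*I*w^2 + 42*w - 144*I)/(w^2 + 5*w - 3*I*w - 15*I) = (w^2 - 2*I*w + 48)/(w + 5)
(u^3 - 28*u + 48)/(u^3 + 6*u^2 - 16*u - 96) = (u - 2)/(u + 4)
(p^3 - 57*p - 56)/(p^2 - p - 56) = p + 1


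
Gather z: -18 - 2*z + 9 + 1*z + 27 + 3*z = 2*z + 18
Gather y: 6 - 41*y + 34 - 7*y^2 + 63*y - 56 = -7*y^2 + 22*y - 16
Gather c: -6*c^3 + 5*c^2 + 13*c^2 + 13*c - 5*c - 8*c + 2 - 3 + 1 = -6*c^3 + 18*c^2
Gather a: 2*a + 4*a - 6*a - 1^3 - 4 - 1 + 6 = 0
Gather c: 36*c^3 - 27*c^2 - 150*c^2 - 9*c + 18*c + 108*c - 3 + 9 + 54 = 36*c^3 - 177*c^2 + 117*c + 60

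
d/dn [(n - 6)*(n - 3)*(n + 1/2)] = 3*n^2 - 17*n + 27/2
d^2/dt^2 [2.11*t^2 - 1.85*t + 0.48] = 4.22000000000000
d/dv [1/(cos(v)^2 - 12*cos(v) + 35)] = 2*(cos(v) - 6)*sin(v)/(cos(v)^2 - 12*cos(v) + 35)^2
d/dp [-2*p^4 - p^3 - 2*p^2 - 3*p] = -8*p^3 - 3*p^2 - 4*p - 3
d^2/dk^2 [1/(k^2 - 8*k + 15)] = 2*(-k^2 + 8*k + 4*(k - 4)^2 - 15)/(k^2 - 8*k + 15)^3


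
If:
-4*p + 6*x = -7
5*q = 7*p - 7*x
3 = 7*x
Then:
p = 67/28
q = 11/4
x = 3/7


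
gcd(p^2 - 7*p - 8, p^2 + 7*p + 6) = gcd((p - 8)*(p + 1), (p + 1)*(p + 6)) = p + 1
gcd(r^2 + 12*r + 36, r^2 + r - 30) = r + 6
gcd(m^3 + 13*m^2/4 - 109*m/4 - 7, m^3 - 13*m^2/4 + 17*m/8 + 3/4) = m + 1/4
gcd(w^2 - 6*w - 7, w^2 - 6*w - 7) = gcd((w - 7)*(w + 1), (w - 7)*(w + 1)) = w^2 - 6*w - 7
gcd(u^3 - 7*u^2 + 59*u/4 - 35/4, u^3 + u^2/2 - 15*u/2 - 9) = 1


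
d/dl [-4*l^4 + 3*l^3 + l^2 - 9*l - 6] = -16*l^3 + 9*l^2 + 2*l - 9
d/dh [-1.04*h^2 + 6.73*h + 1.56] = 6.73 - 2.08*h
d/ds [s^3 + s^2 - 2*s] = 3*s^2 + 2*s - 2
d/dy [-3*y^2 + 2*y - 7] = 2 - 6*y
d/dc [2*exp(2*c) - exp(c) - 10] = (4*exp(c) - 1)*exp(c)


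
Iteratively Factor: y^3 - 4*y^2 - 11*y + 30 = (y + 3)*(y^2 - 7*y + 10) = (y - 5)*(y + 3)*(y - 2)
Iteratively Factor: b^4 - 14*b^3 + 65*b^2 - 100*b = (b - 4)*(b^3 - 10*b^2 + 25*b) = (b - 5)*(b - 4)*(b^2 - 5*b) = b*(b - 5)*(b - 4)*(b - 5)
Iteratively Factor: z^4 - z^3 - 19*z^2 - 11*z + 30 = (z - 1)*(z^3 - 19*z - 30) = (z - 5)*(z - 1)*(z^2 + 5*z + 6) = (z - 5)*(z - 1)*(z + 2)*(z + 3)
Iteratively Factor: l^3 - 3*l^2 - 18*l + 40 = (l + 4)*(l^2 - 7*l + 10) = (l - 5)*(l + 4)*(l - 2)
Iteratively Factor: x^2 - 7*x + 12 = (x - 3)*(x - 4)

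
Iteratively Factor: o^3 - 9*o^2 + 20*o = (o)*(o^2 - 9*o + 20) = o*(o - 5)*(o - 4)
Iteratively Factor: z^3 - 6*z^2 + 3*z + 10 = (z - 5)*(z^2 - z - 2) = (z - 5)*(z + 1)*(z - 2)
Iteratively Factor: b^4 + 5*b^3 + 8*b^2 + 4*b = (b)*(b^3 + 5*b^2 + 8*b + 4) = b*(b + 1)*(b^2 + 4*b + 4) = b*(b + 1)*(b + 2)*(b + 2)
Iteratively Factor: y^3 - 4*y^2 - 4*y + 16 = (y - 2)*(y^2 - 2*y - 8) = (y - 4)*(y - 2)*(y + 2)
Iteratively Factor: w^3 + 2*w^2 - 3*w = (w)*(w^2 + 2*w - 3) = w*(w - 1)*(w + 3)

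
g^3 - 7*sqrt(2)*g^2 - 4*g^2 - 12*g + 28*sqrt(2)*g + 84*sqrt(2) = (g - 6)*(g + 2)*(g - 7*sqrt(2))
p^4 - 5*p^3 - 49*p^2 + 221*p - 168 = (p - 8)*(p - 3)*(p - 1)*(p + 7)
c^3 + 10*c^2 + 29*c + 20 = (c + 1)*(c + 4)*(c + 5)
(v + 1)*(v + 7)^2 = v^3 + 15*v^2 + 63*v + 49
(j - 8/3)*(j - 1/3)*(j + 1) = j^3 - 2*j^2 - 19*j/9 + 8/9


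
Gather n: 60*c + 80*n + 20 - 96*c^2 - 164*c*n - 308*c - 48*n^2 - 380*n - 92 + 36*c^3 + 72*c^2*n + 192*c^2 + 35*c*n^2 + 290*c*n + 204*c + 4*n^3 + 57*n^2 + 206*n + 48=36*c^3 + 96*c^2 - 44*c + 4*n^3 + n^2*(35*c + 9) + n*(72*c^2 + 126*c - 94) - 24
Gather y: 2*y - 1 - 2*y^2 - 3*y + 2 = -2*y^2 - y + 1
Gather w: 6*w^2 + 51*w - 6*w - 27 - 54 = 6*w^2 + 45*w - 81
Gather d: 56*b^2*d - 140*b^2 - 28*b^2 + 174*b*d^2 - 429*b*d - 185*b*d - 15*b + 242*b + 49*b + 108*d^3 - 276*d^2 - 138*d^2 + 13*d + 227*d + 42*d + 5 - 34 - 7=-168*b^2 + 276*b + 108*d^3 + d^2*(174*b - 414) + d*(56*b^2 - 614*b + 282) - 36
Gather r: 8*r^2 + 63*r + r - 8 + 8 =8*r^2 + 64*r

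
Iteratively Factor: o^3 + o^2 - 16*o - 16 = (o + 1)*(o^2 - 16) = (o + 1)*(o + 4)*(o - 4)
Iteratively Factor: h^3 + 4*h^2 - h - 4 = (h + 1)*(h^2 + 3*h - 4) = (h - 1)*(h + 1)*(h + 4)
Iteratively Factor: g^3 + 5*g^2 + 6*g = (g)*(g^2 + 5*g + 6) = g*(g + 3)*(g + 2)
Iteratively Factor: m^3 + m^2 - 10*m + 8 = (m - 2)*(m^2 + 3*m - 4) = (m - 2)*(m - 1)*(m + 4)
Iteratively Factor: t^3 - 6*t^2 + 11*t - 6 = (t - 1)*(t^2 - 5*t + 6) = (t - 2)*(t - 1)*(t - 3)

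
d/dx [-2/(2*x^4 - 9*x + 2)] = 2*(8*x^3 - 9)/(2*x^4 - 9*x + 2)^2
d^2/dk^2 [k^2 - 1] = 2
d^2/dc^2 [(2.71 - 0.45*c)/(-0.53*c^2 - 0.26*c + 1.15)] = ((2.6386 - 1.431*c)*(0.53*c^2 + 0.26*c - 1.15) + (0.45*c - 2.71)*(1.06*c + 0.26)*(2.12*c + 0.52))/(0.53*c^2 + 0.26*c - 1.15)^3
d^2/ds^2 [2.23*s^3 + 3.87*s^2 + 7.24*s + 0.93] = 13.38*s + 7.74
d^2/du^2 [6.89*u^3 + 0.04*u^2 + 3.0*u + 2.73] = 41.34*u + 0.08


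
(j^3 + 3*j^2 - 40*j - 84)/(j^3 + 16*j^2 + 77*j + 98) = (j - 6)/(j + 7)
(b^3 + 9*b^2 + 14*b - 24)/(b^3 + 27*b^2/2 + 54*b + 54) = 2*(b^2 + 3*b - 4)/(2*b^2 + 15*b + 18)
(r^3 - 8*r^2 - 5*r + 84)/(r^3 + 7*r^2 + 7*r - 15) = (r^2 - 11*r + 28)/(r^2 + 4*r - 5)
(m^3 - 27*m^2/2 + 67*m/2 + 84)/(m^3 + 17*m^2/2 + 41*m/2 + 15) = (m^2 - 15*m + 56)/(m^2 + 7*m + 10)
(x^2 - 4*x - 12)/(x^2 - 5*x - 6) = (x + 2)/(x + 1)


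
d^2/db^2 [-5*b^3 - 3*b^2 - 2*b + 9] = -30*b - 6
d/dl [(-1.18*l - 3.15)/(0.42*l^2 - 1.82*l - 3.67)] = (0.4956*l^2 + 2.646*l - 1.4024)/(0.1764*l^4 - 1.5288*l^3 + 0.2296*l^2 + 13.3588*l + 13.4689)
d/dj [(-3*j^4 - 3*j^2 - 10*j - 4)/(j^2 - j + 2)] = (-6*j^5 + 9*j^4 - 24*j^3 + 13*j^2 - 4*j - 24)/(j^4 - 2*j^3 + 5*j^2 - 4*j + 4)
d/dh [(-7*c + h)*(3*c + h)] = -4*c + 2*h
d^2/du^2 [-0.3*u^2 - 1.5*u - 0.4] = -0.600000000000000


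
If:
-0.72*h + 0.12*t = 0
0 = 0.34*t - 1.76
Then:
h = 0.86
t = 5.18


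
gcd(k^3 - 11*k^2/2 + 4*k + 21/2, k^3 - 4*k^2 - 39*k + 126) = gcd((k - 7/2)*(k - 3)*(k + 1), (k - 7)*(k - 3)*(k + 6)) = k - 3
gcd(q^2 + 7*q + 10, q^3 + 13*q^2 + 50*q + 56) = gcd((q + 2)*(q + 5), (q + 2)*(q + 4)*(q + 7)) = q + 2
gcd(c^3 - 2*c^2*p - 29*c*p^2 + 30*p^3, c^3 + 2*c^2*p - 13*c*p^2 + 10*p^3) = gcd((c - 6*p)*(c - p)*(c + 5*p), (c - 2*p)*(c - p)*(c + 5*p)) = -c^2 - 4*c*p + 5*p^2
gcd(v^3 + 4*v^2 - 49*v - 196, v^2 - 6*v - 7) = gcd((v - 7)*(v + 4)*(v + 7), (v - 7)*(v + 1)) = v - 7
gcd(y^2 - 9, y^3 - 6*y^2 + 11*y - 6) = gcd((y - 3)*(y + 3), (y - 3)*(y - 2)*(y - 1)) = y - 3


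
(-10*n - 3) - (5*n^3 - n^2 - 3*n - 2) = -5*n^3 + n^2 - 7*n - 1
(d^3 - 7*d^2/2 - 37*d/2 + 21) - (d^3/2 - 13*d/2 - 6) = d^3/2 - 7*d^2/2 - 12*d + 27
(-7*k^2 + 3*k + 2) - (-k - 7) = -7*k^2 + 4*k + 9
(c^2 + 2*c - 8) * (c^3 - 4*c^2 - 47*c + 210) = c^5 - 2*c^4 - 63*c^3 + 148*c^2 + 796*c - 1680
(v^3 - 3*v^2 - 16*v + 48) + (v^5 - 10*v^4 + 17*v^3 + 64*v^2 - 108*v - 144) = v^5 - 10*v^4 + 18*v^3 + 61*v^2 - 124*v - 96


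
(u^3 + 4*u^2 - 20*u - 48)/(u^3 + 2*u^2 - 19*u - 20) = (u^2 + 8*u + 12)/(u^2 + 6*u + 5)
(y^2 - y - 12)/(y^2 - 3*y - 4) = (y + 3)/(y + 1)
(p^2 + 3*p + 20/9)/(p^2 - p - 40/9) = (3*p + 4)/(3*p - 8)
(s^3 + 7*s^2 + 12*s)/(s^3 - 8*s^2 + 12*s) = (s^2 + 7*s + 12)/(s^2 - 8*s + 12)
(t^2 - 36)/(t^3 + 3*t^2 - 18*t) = (t - 6)/(t*(t - 3))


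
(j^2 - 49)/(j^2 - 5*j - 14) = (j + 7)/(j + 2)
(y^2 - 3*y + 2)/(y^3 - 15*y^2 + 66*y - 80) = (y - 1)/(y^2 - 13*y + 40)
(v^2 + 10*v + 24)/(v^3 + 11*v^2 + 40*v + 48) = (v + 6)/(v^2 + 7*v + 12)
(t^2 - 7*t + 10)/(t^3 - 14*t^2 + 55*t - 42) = (t^2 - 7*t + 10)/(t^3 - 14*t^2 + 55*t - 42)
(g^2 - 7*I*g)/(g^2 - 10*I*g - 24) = g*(-g + 7*I)/(-g^2 + 10*I*g + 24)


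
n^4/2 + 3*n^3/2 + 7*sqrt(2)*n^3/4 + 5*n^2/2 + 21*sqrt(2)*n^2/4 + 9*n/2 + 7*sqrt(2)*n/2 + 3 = (n + 2)*(n + 3*sqrt(2))*(sqrt(2)*n/2 + 1/2)*(sqrt(2)*n/2 + sqrt(2)/2)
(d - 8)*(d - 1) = d^2 - 9*d + 8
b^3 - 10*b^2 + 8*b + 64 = (b - 8)*(b - 4)*(b + 2)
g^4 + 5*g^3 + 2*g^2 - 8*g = g*(g - 1)*(g + 2)*(g + 4)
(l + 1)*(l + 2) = l^2 + 3*l + 2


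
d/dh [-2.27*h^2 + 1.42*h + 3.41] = 1.42 - 4.54*h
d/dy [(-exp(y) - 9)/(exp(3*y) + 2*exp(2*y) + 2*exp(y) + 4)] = ((exp(y) + 9)*(3*exp(2*y) + 4*exp(y) + 2) - exp(3*y) - 2*exp(2*y) - 2*exp(y) - 4)*exp(y)/(exp(3*y) + 2*exp(2*y) + 2*exp(y) + 4)^2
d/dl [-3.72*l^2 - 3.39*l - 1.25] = -7.44*l - 3.39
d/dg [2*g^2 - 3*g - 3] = 4*g - 3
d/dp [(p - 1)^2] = 2*p - 2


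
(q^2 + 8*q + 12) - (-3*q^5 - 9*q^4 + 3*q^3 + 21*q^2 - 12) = 3*q^5 + 9*q^4 - 3*q^3 - 20*q^2 + 8*q + 24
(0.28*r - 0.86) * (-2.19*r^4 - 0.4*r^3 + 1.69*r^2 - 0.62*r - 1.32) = -0.6132*r^5 + 1.7714*r^4 + 0.8172*r^3 - 1.627*r^2 + 0.1636*r + 1.1352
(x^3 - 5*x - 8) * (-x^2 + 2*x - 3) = -x^5 + 2*x^4 + 2*x^3 - 2*x^2 - x + 24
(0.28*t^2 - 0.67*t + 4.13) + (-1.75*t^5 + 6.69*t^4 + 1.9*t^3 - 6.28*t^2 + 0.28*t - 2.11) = -1.75*t^5 + 6.69*t^4 + 1.9*t^3 - 6.0*t^2 - 0.39*t + 2.02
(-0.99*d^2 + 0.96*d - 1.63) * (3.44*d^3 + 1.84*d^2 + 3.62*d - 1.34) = -3.4056*d^5 + 1.4808*d^4 - 7.4246*d^3 + 1.8026*d^2 - 7.187*d + 2.1842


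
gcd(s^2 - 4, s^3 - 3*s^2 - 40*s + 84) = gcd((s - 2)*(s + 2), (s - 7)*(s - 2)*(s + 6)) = s - 2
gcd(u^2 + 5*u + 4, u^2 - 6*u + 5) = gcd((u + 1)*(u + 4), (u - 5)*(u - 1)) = 1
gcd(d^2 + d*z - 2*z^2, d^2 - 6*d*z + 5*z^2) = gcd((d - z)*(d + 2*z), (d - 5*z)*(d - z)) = -d + z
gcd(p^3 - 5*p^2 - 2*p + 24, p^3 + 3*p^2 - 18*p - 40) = p^2 - 2*p - 8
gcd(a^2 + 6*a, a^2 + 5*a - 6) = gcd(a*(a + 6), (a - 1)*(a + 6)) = a + 6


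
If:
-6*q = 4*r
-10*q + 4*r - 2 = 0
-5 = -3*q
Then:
No Solution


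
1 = 1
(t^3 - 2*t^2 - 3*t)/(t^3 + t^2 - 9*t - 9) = t/(t + 3)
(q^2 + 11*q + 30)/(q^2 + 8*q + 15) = (q + 6)/(q + 3)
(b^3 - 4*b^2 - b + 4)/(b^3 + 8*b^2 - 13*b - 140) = (b^2 - 1)/(b^2 + 12*b + 35)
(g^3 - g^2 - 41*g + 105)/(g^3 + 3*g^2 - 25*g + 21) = (g - 5)/(g - 1)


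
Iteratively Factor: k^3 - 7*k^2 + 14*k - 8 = (k - 4)*(k^2 - 3*k + 2) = (k - 4)*(k - 2)*(k - 1)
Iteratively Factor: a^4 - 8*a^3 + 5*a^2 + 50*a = (a + 2)*(a^3 - 10*a^2 + 25*a) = (a - 5)*(a + 2)*(a^2 - 5*a) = (a - 5)^2*(a + 2)*(a)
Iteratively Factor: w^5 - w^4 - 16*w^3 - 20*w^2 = (w)*(w^4 - w^3 - 16*w^2 - 20*w) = w*(w - 5)*(w^3 + 4*w^2 + 4*w) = w^2*(w - 5)*(w^2 + 4*w + 4) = w^2*(w - 5)*(w + 2)*(w + 2)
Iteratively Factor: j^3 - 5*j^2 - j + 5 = (j - 1)*(j^2 - 4*j - 5) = (j - 1)*(j + 1)*(j - 5)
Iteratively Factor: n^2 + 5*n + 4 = (n + 4)*(n + 1)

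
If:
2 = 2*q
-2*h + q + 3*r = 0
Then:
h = 3*r/2 + 1/2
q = 1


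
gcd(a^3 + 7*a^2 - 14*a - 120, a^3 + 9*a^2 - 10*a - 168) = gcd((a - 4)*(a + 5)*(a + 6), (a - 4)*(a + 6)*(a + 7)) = a^2 + 2*a - 24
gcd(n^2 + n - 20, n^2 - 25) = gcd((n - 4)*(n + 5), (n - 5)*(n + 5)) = n + 5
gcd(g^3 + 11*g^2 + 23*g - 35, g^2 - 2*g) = 1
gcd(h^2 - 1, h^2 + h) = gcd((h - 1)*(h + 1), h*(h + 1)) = h + 1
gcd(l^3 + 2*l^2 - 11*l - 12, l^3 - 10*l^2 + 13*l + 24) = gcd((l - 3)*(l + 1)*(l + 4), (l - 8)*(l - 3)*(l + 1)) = l^2 - 2*l - 3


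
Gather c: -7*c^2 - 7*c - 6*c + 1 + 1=-7*c^2 - 13*c + 2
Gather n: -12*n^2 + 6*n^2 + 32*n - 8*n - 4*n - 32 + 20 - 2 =-6*n^2 + 20*n - 14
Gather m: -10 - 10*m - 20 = -10*m - 30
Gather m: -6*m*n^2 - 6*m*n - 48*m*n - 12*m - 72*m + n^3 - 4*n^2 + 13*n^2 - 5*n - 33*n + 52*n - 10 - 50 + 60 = m*(-6*n^2 - 54*n - 84) + n^3 + 9*n^2 + 14*n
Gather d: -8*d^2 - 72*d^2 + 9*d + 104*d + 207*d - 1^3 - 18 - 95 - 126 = -80*d^2 + 320*d - 240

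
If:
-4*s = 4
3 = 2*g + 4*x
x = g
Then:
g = 1/2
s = -1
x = 1/2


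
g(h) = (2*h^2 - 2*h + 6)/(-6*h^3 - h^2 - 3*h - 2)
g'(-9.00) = 0.01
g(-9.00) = 0.04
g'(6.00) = 0.01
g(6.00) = -0.05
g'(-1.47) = 0.98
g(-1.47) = 0.69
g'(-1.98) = 0.36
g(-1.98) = 0.38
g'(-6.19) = 0.01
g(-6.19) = 0.07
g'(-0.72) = 23.50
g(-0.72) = 4.51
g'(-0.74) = 19.69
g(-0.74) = 4.08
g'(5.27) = 0.01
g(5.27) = -0.06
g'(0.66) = 1.69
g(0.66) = -0.90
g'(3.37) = 0.03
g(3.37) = -0.09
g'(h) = (4*h - 2)/(-6*h^3 - h^2 - 3*h - 2) + (2*h^2 - 2*h + 6)*(18*h^2 + 2*h + 3)/(-6*h^3 - h^2 - 3*h - 2)^2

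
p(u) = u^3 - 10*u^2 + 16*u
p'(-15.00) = 991.00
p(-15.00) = -5865.00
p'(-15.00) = 991.00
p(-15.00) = -5865.00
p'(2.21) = -13.55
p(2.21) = -2.69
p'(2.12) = -12.92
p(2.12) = -1.50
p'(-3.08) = 106.06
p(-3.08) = -173.36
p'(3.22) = -17.29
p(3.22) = -18.78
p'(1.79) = -10.19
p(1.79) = 2.33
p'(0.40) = 8.48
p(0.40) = 4.86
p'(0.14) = 13.26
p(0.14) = 2.05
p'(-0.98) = 38.48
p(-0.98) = -26.23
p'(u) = 3*u^2 - 20*u + 16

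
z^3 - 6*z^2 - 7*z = z*(z - 7)*(z + 1)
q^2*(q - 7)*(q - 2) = q^4 - 9*q^3 + 14*q^2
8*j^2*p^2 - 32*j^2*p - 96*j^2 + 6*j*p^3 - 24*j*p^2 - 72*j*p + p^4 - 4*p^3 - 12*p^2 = (2*j + p)*(4*j + p)*(p - 6)*(p + 2)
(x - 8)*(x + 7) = x^2 - x - 56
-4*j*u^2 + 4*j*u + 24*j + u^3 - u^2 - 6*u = (-4*j + u)*(u - 3)*(u + 2)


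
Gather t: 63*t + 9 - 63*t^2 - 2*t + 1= -63*t^2 + 61*t + 10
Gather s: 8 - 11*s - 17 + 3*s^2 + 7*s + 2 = 3*s^2 - 4*s - 7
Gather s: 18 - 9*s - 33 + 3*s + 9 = -6*s - 6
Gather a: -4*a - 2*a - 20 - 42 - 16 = -6*a - 78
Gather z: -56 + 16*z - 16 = 16*z - 72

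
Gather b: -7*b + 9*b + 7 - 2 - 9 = 2*b - 4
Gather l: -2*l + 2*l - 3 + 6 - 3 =0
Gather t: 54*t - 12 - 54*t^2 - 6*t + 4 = -54*t^2 + 48*t - 8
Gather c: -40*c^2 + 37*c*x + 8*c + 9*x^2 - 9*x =-40*c^2 + c*(37*x + 8) + 9*x^2 - 9*x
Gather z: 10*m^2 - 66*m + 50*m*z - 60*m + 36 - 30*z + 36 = 10*m^2 - 126*m + z*(50*m - 30) + 72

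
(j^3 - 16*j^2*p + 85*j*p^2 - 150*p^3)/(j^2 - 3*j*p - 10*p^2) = (j^2 - 11*j*p + 30*p^2)/(j + 2*p)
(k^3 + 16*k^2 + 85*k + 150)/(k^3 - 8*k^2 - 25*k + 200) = (k^2 + 11*k + 30)/(k^2 - 13*k + 40)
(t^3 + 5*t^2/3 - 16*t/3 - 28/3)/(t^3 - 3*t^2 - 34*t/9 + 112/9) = 3*(t + 2)/(3*t - 8)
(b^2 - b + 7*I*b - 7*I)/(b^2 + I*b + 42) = (b - 1)/(b - 6*I)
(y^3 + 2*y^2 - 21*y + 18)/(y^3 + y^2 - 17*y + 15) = (y + 6)/(y + 5)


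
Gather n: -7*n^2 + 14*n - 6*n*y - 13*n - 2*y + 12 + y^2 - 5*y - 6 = -7*n^2 + n*(1 - 6*y) + y^2 - 7*y + 6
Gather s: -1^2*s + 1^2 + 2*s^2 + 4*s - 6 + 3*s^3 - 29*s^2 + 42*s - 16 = 3*s^3 - 27*s^2 + 45*s - 21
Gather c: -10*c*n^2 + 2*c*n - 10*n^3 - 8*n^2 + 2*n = c*(-10*n^2 + 2*n) - 10*n^3 - 8*n^2 + 2*n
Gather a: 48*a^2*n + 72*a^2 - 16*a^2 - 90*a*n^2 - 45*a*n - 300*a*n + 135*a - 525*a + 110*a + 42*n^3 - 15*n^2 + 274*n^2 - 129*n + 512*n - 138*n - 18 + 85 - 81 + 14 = a^2*(48*n + 56) + a*(-90*n^2 - 345*n - 280) + 42*n^3 + 259*n^2 + 245*n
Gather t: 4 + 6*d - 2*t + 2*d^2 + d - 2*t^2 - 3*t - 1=2*d^2 + 7*d - 2*t^2 - 5*t + 3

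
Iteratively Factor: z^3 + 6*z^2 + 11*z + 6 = (z + 2)*(z^2 + 4*z + 3) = (z + 2)*(z + 3)*(z + 1)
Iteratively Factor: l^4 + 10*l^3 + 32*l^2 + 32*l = (l + 4)*(l^3 + 6*l^2 + 8*l) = l*(l + 4)*(l^2 + 6*l + 8) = l*(l + 2)*(l + 4)*(l + 4)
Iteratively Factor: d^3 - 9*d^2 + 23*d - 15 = (d - 1)*(d^2 - 8*d + 15) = (d - 5)*(d - 1)*(d - 3)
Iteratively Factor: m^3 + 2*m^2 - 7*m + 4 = (m - 1)*(m^2 + 3*m - 4) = (m - 1)*(m + 4)*(m - 1)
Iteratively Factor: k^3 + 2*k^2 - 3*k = (k + 3)*(k^2 - k) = k*(k + 3)*(k - 1)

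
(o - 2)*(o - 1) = o^2 - 3*o + 2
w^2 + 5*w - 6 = (w - 1)*(w + 6)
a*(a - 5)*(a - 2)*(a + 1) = a^4 - 6*a^3 + 3*a^2 + 10*a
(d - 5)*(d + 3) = d^2 - 2*d - 15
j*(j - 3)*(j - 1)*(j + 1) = j^4 - 3*j^3 - j^2 + 3*j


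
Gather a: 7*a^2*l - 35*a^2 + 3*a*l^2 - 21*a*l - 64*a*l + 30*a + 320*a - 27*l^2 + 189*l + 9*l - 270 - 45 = a^2*(7*l - 35) + a*(3*l^2 - 85*l + 350) - 27*l^2 + 198*l - 315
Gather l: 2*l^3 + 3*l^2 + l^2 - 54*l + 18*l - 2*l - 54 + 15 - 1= 2*l^3 + 4*l^2 - 38*l - 40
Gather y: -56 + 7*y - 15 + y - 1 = 8*y - 72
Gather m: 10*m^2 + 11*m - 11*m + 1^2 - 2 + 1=10*m^2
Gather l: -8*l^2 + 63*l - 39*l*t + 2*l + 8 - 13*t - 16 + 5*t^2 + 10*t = -8*l^2 + l*(65 - 39*t) + 5*t^2 - 3*t - 8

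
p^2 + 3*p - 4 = (p - 1)*(p + 4)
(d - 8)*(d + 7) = d^2 - d - 56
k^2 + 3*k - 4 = (k - 1)*(k + 4)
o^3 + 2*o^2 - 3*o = o*(o - 1)*(o + 3)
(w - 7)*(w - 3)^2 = w^3 - 13*w^2 + 51*w - 63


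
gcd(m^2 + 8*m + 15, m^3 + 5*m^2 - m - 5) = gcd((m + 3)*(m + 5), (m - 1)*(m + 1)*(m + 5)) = m + 5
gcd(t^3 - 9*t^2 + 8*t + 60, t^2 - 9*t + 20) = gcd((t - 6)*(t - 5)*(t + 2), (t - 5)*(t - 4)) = t - 5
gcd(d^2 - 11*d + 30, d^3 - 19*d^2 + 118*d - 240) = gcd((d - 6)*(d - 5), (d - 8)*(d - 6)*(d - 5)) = d^2 - 11*d + 30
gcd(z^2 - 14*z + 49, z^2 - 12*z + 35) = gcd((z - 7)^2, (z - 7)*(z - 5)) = z - 7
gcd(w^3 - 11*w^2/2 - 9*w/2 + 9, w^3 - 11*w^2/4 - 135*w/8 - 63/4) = w^2 - 9*w/2 - 9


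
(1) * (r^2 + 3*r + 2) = r^2 + 3*r + 2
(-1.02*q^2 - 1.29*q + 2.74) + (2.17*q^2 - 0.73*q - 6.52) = 1.15*q^2 - 2.02*q - 3.78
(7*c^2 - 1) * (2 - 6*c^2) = -42*c^4 + 20*c^2 - 2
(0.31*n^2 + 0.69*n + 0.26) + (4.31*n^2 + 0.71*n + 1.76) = 4.62*n^2 + 1.4*n + 2.02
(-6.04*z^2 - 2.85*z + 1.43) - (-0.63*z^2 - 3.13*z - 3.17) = -5.41*z^2 + 0.28*z + 4.6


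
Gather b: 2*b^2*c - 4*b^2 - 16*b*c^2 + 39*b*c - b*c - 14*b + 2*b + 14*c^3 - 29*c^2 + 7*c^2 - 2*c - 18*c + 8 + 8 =b^2*(2*c - 4) + b*(-16*c^2 + 38*c - 12) + 14*c^3 - 22*c^2 - 20*c + 16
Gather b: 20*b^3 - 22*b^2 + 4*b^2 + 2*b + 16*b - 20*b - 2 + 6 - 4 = 20*b^3 - 18*b^2 - 2*b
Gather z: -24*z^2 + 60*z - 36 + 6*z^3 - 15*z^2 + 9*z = 6*z^3 - 39*z^2 + 69*z - 36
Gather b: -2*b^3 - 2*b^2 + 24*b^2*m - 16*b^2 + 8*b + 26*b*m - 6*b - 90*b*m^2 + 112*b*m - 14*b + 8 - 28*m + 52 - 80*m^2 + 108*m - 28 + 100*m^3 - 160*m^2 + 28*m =-2*b^3 + b^2*(24*m - 18) + b*(-90*m^2 + 138*m - 12) + 100*m^3 - 240*m^2 + 108*m + 32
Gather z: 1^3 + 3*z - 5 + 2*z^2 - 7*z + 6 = 2*z^2 - 4*z + 2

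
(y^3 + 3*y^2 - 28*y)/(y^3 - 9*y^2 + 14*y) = (y^2 + 3*y - 28)/(y^2 - 9*y + 14)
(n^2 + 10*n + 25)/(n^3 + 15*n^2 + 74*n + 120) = (n + 5)/(n^2 + 10*n + 24)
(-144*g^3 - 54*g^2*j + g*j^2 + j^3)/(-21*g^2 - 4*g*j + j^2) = (48*g^2 + 2*g*j - j^2)/(7*g - j)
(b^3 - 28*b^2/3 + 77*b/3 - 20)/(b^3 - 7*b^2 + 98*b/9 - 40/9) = 3*(b - 3)/(3*b - 2)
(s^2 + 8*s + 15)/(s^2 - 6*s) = (s^2 + 8*s + 15)/(s*(s - 6))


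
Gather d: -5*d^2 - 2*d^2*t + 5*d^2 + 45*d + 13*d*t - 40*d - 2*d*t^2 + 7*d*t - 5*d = -2*d^2*t + d*(-2*t^2 + 20*t)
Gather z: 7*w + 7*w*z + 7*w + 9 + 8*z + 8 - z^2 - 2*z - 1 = 14*w - z^2 + z*(7*w + 6) + 16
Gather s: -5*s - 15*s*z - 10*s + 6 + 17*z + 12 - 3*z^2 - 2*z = s*(-15*z - 15) - 3*z^2 + 15*z + 18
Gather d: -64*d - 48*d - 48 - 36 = -112*d - 84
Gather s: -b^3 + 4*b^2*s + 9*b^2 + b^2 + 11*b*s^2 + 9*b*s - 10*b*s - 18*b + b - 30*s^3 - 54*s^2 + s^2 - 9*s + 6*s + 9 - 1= -b^3 + 10*b^2 - 17*b - 30*s^3 + s^2*(11*b - 53) + s*(4*b^2 - b - 3) + 8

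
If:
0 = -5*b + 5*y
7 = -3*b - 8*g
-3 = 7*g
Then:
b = -25/21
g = -3/7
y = -25/21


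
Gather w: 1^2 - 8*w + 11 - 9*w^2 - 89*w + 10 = -9*w^2 - 97*w + 22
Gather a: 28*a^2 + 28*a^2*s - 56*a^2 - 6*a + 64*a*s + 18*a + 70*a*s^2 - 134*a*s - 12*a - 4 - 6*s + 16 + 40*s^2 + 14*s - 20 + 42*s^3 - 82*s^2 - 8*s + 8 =a^2*(28*s - 28) + a*(70*s^2 - 70*s) + 42*s^3 - 42*s^2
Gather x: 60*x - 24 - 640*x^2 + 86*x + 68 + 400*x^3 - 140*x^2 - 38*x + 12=400*x^3 - 780*x^2 + 108*x + 56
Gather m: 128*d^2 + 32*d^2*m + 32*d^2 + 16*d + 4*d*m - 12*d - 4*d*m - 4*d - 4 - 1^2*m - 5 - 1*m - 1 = 160*d^2 + m*(32*d^2 - 2) - 10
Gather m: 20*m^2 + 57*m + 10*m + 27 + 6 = 20*m^2 + 67*m + 33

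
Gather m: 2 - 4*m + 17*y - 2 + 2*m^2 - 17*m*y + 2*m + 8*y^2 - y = 2*m^2 + m*(-17*y - 2) + 8*y^2 + 16*y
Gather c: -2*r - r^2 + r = -r^2 - r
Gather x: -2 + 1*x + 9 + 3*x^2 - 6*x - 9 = 3*x^2 - 5*x - 2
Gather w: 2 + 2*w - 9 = 2*w - 7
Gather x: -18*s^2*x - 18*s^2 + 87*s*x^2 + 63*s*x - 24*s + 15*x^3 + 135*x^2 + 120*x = -18*s^2 - 24*s + 15*x^3 + x^2*(87*s + 135) + x*(-18*s^2 + 63*s + 120)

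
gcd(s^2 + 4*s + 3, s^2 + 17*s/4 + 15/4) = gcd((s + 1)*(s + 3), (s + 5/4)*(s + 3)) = s + 3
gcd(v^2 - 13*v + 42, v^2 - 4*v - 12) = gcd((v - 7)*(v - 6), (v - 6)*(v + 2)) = v - 6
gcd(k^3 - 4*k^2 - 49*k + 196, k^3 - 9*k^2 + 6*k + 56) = k^2 - 11*k + 28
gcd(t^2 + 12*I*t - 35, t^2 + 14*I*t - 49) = t + 7*I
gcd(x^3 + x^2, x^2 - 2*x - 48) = 1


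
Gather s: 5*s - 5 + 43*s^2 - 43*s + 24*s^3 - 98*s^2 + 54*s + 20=24*s^3 - 55*s^2 + 16*s + 15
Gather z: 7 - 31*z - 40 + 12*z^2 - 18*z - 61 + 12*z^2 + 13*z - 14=24*z^2 - 36*z - 108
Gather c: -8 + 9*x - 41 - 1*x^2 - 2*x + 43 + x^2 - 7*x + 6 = 0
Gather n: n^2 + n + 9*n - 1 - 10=n^2 + 10*n - 11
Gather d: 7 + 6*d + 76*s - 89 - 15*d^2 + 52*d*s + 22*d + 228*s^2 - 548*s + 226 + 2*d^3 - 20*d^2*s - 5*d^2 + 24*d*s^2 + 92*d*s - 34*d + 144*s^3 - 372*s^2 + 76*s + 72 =2*d^3 + d^2*(-20*s - 20) + d*(24*s^2 + 144*s - 6) + 144*s^3 - 144*s^2 - 396*s + 216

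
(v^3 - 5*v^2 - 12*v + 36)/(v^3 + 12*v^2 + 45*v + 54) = (v^2 - 8*v + 12)/(v^2 + 9*v + 18)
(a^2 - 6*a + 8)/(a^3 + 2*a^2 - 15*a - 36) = (a - 2)/(a^2 + 6*a + 9)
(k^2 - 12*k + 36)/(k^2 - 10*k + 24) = (k - 6)/(k - 4)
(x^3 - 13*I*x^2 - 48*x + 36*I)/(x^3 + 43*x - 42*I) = (x - 6*I)/(x + 7*I)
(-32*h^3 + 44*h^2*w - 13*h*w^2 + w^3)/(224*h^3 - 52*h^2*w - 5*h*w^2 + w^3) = (-h + w)/(7*h + w)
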